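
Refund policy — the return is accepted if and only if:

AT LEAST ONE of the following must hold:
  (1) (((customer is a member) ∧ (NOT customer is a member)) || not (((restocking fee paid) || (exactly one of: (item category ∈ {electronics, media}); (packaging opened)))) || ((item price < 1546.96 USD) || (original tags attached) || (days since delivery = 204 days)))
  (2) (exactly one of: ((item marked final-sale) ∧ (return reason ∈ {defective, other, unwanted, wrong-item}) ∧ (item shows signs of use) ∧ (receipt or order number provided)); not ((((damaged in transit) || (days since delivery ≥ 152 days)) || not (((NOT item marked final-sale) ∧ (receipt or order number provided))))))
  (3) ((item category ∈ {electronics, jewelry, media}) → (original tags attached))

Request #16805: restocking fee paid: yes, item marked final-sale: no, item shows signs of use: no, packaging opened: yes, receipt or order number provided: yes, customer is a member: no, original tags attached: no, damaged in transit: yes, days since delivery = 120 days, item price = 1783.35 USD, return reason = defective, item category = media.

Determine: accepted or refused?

Atomic conditions:
  customer is a member: no → false
  NOT customer is a member: no → true
  restocking fee paid: yes → true
  item category ∈ {electronics, media}: media is in the set → true
  packaging opened: yes → true
  item price < 1546.96 USD: 1783.35 < 1546.96 is false
  original tags attached: no → false
  days since delivery = 204 days: 120 == 204 is false
  item marked final-sale: no → false
  return reason ∈ {defective, other, unwanted, wrong-item}: defective is in the set → true
  item shows signs of use: no → false
  receipt or order number provided: yes → true
  damaged in transit: yes → true
  days since delivery ≥ 152 days: 120 ≥ 152 is false
  NOT item marked final-sale: no → true
  item category ∈ {electronics, jewelry, media}: media is in the set → true
Combine:
[1.1] false AND true = false
[1.2.1.2] exactly-one(true, true) = false
[1.2.1] true OR false = true
[1.2] NOT true = false
[1.3] false OR false OR false = false
[1] false OR false OR false = false
[2.1] false AND true AND false AND true = false
[2.2.1.1] true OR false = true
[2.2.1.2.1] true AND true = true
[2.2.1.2] NOT true = false
[2.2.1] true OR false = true
[2.2] NOT true = false
[2] exactly-one(false, false) = false
[3] true → false = false
[root] false OR false OR false = false
Overall: false → refused

Refused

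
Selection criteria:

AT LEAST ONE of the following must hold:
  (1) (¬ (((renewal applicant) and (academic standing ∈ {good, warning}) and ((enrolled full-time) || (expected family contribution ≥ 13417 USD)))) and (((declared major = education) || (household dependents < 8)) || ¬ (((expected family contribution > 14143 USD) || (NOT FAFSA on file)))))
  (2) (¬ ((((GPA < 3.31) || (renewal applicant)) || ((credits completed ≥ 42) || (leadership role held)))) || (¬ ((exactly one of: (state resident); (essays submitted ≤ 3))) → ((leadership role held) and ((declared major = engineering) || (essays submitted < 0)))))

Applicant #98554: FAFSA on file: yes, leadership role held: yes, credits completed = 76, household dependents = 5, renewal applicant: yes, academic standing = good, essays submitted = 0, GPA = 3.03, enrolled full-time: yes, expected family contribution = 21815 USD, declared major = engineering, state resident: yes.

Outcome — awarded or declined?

Atomic conditions:
  renewal applicant: yes → true
  academic standing ∈ {good, warning}: good is in the set → true
  enrolled full-time: yes → true
  expected family contribution ≥ 13417 USD: 21815 ≥ 13417 is true
  declared major = education: engineering == education is false
  household dependents < 8: 5 < 8 is true
  expected family contribution > 14143 USD: 21815 > 14143 is true
  NOT FAFSA on file: yes → false
  GPA < 3.31: 3.03 < 3.31 is true
  credits completed ≥ 42: 76 ≥ 42 is true
  leadership role held: yes → true
  state resident: yes → true
  essays submitted ≤ 3: 0 ≤ 3 is true
  declared major = engineering: engineering == engineering is true
  essays submitted < 0: 0 < 0 is false
Combine:
[1.1.1.3] true OR true = true
[1.1.1] true AND true AND true = true
[1.1] NOT true = false
[1.2.1] false OR true = true
[1.2.2.1] true OR false = true
[1.2.2] NOT true = false
[1.2] true OR false = true
[1] false AND true = false
[2.1.1.1] true OR true = true
[2.1.1.2] true OR true = true
[2.1.1] true OR true = true
[2.1] NOT true = false
[2.2.1.1] exactly-one(true, true) = false
[2.2.1] NOT false = true
[2.2.2.2] true OR false = true
[2.2.2] true AND true = true
[2.2] true → true = true
[2] false OR true = true
[root] false OR true = true
Overall: true → awarded

Awarded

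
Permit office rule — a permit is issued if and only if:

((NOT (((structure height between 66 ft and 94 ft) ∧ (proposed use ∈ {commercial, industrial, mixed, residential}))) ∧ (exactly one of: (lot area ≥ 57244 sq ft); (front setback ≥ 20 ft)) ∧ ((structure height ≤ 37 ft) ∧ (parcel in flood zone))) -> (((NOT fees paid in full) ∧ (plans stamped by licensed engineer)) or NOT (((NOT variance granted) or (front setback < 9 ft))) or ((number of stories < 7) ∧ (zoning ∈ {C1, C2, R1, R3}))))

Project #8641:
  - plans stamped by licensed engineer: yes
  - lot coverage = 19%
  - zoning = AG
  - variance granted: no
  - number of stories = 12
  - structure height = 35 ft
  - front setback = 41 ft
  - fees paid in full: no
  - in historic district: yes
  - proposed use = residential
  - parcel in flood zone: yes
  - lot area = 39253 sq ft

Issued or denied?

Issued

Atomic conditions:
  structure height between 66 ft and 94 ft: 35 in [66, 94] is false
  proposed use ∈ {commercial, industrial, mixed, residential}: residential is in the set → true
  lot area ≥ 57244 sq ft: 39253 ≥ 57244 is false
  front setback ≥ 20 ft: 41 ≥ 20 is true
  structure height ≤ 37 ft: 35 ≤ 37 is true
  parcel in flood zone: yes → true
  NOT fees paid in full: no → true
  plans stamped by licensed engineer: yes → true
  NOT variance granted: no → true
  front setback < 9 ft: 41 < 9 is false
  number of stories < 7: 12 < 7 is false
  zoning ∈ {C1, C2, R1, R3}: AG is not in the set → false
Combine:
[1.1.1] false AND true = false
[1.1] NOT false = true
[1.2] exactly-one(false, true) = true
[1.3] true AND true = true
[1] true AND true AND true = true
[2.1] true AND true = true
[2.2.1] true OR false = true
[2.2] NOT true = false
[2.3] false AND false = false
[2] true OR false OR false = true
[root] true → true = true
Overall: true → issued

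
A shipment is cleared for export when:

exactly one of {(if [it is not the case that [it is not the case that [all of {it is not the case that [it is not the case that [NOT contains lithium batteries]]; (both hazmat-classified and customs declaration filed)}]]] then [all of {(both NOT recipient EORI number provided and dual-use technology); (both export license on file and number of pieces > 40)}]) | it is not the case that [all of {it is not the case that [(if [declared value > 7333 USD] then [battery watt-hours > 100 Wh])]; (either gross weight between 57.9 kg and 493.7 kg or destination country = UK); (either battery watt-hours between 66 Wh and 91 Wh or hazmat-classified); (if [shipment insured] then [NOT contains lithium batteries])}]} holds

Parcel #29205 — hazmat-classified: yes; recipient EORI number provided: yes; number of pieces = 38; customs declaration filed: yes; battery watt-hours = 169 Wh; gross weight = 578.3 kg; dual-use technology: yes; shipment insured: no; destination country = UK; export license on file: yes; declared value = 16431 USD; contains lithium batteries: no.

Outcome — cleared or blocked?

Atomic conditions:
  NOT contains lithium batteries: no → true
  hazmat-classified: yes → true
  customs declaration filed: yes → true
  NOT recipient EORI number provided: yes → false
  dual-use technology: yes → true
  export license on file: yes → true
  number of pieces > 40: 38 > 40 is false
  declared value > 7333 USD: 16431 > 7333 is true
  battery watt-hours > 100 Wh: 169 > 100 is true
  gross weight between 57.9 kg and 493.7 kg: 578.3 in [57.9, 493.7] is false
  destination country = UK: UK == UK is true
  battery watt-hours between 66 Wh and 91 Wh: 169 in [66, 91] is false
  shipment insured: no → false
Combine:
[1.1.1.1.1.1] NOT true = false
[1.1.1.1.1] NOT false = true
[1.1.1.1.2] true AND true = true
[1.1.1.1] true AND true = true
[1.1.1] NOT true = false
[1.1] NOT false = true
[1.2.1] false AND true = false
[1.2.2] true AND false = false
[1.2] false AND false = false
[1] true → false = false
[2.1.1.1] true → true = true
[2.1.1] NOT true = false
[2.1.2] false OR true = true
[2.1.3] false OR true = true
[2.1.4] false → true (antecedent false ⇒ implication holds) = true
[2.1] false AND true AND true AND true = false
[2] NOT false = true
[root] exactly-one(false, true) = true
Overall: true → cleared

Cleared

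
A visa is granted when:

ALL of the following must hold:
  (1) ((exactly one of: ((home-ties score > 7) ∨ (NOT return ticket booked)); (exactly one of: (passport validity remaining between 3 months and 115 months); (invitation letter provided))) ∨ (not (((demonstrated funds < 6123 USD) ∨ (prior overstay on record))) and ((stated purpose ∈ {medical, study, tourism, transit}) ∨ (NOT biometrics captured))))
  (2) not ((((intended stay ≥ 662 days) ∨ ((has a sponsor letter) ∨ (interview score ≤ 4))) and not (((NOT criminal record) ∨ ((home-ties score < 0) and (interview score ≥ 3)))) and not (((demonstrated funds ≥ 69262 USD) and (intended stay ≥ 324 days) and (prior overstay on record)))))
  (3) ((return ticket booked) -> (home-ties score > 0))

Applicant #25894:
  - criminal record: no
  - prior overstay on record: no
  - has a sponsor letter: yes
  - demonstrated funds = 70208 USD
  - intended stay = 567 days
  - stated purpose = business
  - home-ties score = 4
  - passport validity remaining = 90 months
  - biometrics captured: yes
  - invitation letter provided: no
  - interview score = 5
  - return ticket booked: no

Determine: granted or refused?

Atomic conditions:
  home-ties score > 7: 4 > 7 is false
  NOT return ticket booked: no → true
  passport validity remaining between 3 months and 115 months: 90 in [3, 115] is true
  invitation letter provided: no → false
  demonstrated funds < 6123 USD: 70208 < 6123 is false
  prior overstay on record: no → false
  stated purpose ∈ {medical, study, tourism, transit}: business is not in the set → false
  NOT biometrics captured: yes → false
  intended stay ≥ 662 days: 567 ≥ 662 is false
  has a sponsor letter: yes → true
  interview score ≤ 4: 5 ≤ 4 is false
  NOT criminal record: no → true
  home-ties score < 0: 4 < 0 is false
  interview score ≥ 3: 5 ≥ 3 is true
  demonstrated funds ≥ 69262 USD: 70208 ≥ 69262 is true
  intended stay ≥ 324 days: 567 ≥ 324 is true
  return ticket booked: no → false
  home-ties score > 0: 4 > 0 is true
Combine:
[1.1.1] false OR true = true
[1.1.2] exactly-one(true, false) = true
[1.1] exactly-one(true, true) = false
[1.2.1.1] false OR false = false
[1.2.1] NOT false = true
[1.2.2] false OR false = false
[1.2] true AND false = false
[1] false OR false = false
[2.1.1.2] true OR false = true
[2.1.1] false OR true = true
[2.1.2.1.2] false AND true = false
[2.1.2.1] true OR false = true
[2.1.2] NOT true = false
[2.1.3.1] true AND true AND false = false
[2.1.3] NOT false = true
[2.1] true AND false AND true = false
[2] NOT false = true
[3] false → true (antecedent false ⇒ implication holds) = true
[root] false AND true AND true = false
Overall: false → refused

Refused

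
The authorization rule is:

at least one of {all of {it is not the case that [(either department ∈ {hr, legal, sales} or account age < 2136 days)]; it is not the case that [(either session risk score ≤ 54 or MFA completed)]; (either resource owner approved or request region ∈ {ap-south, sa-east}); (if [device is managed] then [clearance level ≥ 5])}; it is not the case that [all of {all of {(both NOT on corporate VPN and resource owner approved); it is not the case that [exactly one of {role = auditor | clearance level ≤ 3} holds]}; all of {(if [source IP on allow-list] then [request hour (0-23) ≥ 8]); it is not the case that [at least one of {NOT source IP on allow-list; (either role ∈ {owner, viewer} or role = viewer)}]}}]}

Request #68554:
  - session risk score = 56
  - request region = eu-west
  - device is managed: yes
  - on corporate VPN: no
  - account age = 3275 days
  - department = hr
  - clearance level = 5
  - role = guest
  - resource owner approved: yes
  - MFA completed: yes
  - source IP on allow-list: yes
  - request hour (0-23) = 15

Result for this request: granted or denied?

Denied

Atomic conditions:
  department ∈ {hr, legal, sales}: hr is in the set → true
  account age < 2136 days: 3275 < 2136 is false
  session risk score ≤ 54: 56 ≤ 54 is false
  MFA completed: yes → true
  resource owner approved: yes → true
  request region ∈ {ap-south, sa-east}: eu-west is not in the set → false
  device is managed: yes → true
  clearance level ≥ 5: 5 ≥ 5 is true
  NOT on corporate VPN: no → true
  role = auditor: guest == auditor is false
  clearance level ≤ 3: 5 ≤ 3 is false
  source IP on allow-list: yes → true
  request hour (0-23) ≥ 8: 15 ≥ 8 is true
  NOT source IP on allow-list: yes → false
  role ∈ {owner, viewer}: guest is not in the set → false
  role = viewer: guest == viewer is false
Combine:
[1.1.1] true OR false = true
[1.1] NOT true = false
[1.2.1] false OR true = true
[1.2] NOT true = false
[1.3] true OR false = true
[1.4] true → true = true
[1] false AND false AND true AND true = false
[2.1.1.1] true AND true = true
[2.1.1.2.1] exactly-one(false, false) = false
[2.1.1.2] NOT false = true
[2.1.1] true AND true = true
[2.1.2.1] true → true = true
[2.1.2.2.1.2] false OR false = false
[2.1.2.2.1] false OR false = false
[2.1.2.2] NOT false = true
[2.1.2] true AND true = true
[2.1] true AND true = true
[2] NOT true = false
[root] false OR false = false
Overall: false → denied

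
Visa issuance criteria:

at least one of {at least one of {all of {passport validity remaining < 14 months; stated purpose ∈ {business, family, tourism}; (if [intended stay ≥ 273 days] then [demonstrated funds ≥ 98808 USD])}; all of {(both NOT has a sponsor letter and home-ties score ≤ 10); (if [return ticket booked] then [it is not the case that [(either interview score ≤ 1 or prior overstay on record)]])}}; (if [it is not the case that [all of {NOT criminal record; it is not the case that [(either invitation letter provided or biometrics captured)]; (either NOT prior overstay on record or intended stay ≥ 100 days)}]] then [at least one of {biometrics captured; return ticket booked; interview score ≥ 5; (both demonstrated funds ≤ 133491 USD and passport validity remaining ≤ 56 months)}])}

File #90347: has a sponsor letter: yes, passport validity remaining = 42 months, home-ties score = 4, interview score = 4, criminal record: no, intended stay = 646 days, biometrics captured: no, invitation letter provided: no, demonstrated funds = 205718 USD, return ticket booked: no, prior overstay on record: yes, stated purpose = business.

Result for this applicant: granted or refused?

Granted

Atomic conditions:
  passport validity remaining < 14 months: 42 < 14 is false
  stated purpose ∈ {business, family, tourism}: business is in the set → true
  intended stay ≥ 273 days: 646 ≥ 273 is true
  demonstrated funds ≥ 98808 USD: 205718 ≥ 98808 is true
  NOT has a sponsor letter: yes → false
  home-ties score ≤ 10: 4 ≤ 10 is true
  return ticket booked: no → false
  interview score ≤ 1: 4 ≤ 1 is false
  prior overstay on record: yes → true
  NOT criminal record: no → true
  invitation letter provided: no → false
  biometrics captured: no → false
  NOT prior overstay on record: yes → false
  intended stay ≥ 100 days: 646 ≥ 100 is true
  interview score ≥ 5: 4 ≥ 5 is false
  demonstrated funds ≤ 133491 USD: 205718 ≤ 133491 is false
  passport validity remaining ≤ 56 months: 42 ≤ 56 is true
Combine:
[1.1.3] true → true = true
[1.1] false AND true AND true = false
[1.2.1] false AND true = false
[1.2.2.2.1] false OR true = true
[1.2.2.2] NOT true = false
[1.2.2] false → false (antecedent false ⇒ implication holds) = true
[1.2] false AND true = false
[1] false OR false = false
[2.1.1.2.1] false OR false = false
[2.1.1.2] NOT false = true
[2.1.1.3] false OR true = true
[2.1.1] true AND true AND true = true
[2.1] NOT true = false
[2.2.4] false AND true = false
[2.2] false OR false OR false OR false = false
[2] false → false (antecedent false ⇒ implication holds) = true
[root] false OR true = true
Overall: true → granted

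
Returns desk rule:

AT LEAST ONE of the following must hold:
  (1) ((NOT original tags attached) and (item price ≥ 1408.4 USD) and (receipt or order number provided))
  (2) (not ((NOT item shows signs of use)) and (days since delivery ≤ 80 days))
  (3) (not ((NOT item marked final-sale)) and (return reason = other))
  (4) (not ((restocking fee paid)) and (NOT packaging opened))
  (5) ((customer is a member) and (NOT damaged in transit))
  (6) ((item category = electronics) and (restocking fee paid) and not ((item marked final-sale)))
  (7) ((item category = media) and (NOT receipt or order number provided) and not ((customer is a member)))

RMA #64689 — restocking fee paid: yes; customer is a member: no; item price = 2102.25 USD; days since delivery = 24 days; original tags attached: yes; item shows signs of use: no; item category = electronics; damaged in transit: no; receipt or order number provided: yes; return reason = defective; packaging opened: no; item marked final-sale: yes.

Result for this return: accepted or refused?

Refused

Atomic conditions:
  NOT original tags attached: yes → false
  item price ≥ 1408.4 USD: 2102.25 ≥ 1408.4 is true
  receipt or order number provided: yes → true
  NOT item shows signs of use: no → true
  days since delivery ≤ 80 days: 24 ≤ 80 is true
  NOT item marked final-sale: yes → false
  return reason = other: defective == other is false
  restocking fee paid: yes → true
  NOT packaging opened: no → true
  customer is a member: no → false
  NOT damaged in transit: no → true
  item category = electronics: electronics == electronics is true
  item marked final-sale: yes → true
  item category = media: electronics == media is false
  NOT receipt or order number provided: yes → false
Combine:
[1] false AND true AND true = false
[2.1] NOT true = false
[2] false AND true = false
[3.1] NOT false = true
[3] true AND false = false
[4.1] NOT true = false
[4] false AND true = false
[5] false AND true = false
[6.3] NOT true = false
[6] true AND true AND false = false
[7.3] NOT false = true
[7] false AND false AND true = false
[root] false OR false OR false OR false OR false OR false OR false = false
Overall: false → refused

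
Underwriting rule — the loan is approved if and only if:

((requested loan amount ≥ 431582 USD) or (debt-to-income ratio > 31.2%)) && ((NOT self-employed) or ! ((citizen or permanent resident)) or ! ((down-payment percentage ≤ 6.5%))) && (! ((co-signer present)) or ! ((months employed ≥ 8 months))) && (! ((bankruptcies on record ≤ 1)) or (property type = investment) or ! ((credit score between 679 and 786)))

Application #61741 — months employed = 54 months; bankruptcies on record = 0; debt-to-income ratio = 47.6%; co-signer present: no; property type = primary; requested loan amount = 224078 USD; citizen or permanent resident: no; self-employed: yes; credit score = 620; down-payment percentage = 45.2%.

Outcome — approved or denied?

Atomic conditions:
  requested loan amount ≥ 431582 USD: 224078 ≥ 431582 is false
  debt-to-income ratio > 31.2%: 47.6 > 31.2 is true
  NOT self-employed: yes → false
  citizen or permanent resident: no → false
  down-payment percentage ≤ 6.5%: 45.2 ≤ 6.5 is false
  co-signer present: no → false
  months employed ≥ 8 months: 54 ≥ 8 is true
  bankruptcies on record ≤ 1: 0 ≤ 1 is true
  property type = investment: primary == investment is false
  credit score between 679 and 786: 620 in [679, 786] is false
Combine:
[1] false OR true = true
[2.2] NOT false = true
[2.3] NOT false = true
[2] false OR true OR true = true
[3.1] NOT false = true
[3.2] NOT true = false
[3] true OR false = true
[4.1] NOT true = false
[4.3] NOT false = true
[4] false OR false OR true = true
[root] true AND true AND true AND true = true
Overall: true → approved

Approved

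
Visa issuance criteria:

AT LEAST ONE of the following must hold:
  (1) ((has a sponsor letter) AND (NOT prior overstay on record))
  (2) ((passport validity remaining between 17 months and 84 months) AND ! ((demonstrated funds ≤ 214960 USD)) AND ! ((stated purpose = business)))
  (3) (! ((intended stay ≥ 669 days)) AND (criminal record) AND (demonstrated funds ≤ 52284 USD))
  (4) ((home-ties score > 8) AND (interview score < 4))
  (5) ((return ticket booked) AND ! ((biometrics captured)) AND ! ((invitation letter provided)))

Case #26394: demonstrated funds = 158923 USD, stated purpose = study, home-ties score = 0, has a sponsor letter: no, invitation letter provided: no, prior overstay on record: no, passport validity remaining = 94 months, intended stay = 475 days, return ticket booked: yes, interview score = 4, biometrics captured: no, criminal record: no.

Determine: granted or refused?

Atomic conditions:
  has a sponsor letter: no → false
  NOT prior overstay on record: no → true
  passport validity remaining between 17 months and 84 months: 94 in [17, 84] is false
  demonstrated funds ≤ 214960 USD: 158923 ≤ 214960 is true
  stated purpose = business: study == business is false
  intended stay ≥ 669 days: 475 ≥ 669 is false
  criminal record: no → false
  demonstrated funds ≤ 52284 USD: 158923 ≤ 52284 is false
  home-ties score > 8: 0 > 8 is false
  interview score < 4: 4 < 4 is false
  return ticket booked: yes → true
  biometrics captured: no → false
  invitation letter provided: no → false
Combine:
[1] false AND true = false
[2.2] NOT true = false
[2.3] NOT false = true
[2] false AND false AND true = false
[3.1] NOT false = true
[3] true AND false AND false = false
[4] false AND false = false
[5.2] NOT false = true
[5.3] NOT false = true
[5] true AND true AND true = true
[root] false OR false OR false OR false OR true = true
Overall: true → granted

Granted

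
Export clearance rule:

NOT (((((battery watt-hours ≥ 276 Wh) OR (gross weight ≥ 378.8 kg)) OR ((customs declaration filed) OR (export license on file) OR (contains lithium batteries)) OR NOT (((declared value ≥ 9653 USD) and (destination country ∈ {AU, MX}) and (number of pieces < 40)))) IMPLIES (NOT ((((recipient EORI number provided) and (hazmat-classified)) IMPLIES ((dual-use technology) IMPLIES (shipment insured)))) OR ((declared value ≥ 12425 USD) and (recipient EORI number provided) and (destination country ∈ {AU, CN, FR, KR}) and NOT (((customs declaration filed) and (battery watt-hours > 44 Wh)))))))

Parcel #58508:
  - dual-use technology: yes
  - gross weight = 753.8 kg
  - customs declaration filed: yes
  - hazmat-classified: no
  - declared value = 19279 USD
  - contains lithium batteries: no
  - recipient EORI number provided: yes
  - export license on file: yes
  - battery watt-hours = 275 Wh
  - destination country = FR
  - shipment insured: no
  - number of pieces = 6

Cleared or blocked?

Atomic conditions:
  battery watt-hours ≥ 276 Wh: 275 ≥ 276 is false
  gross weight ≥ 378.8 kg: 753.8 ≥ 378.8 is true
  customs declaration filed: yes → true
  export license on file: yes → true
  contains lithium batteries: no → false
  declared value ≥ 9653 USD: 19279 ≥ 9653 is true
  destination country ∈ {AU, MX}: FR is not in the set → false
  number of pieces < 40: 6 < 40 is true
  recipient EORI number provided: yes → true
  hazmat-classified: no → false
  dual-use technology: yes → true
  shipment insured: no → false
  declared value ≥ 12425 USD: 19279 ≥ 12425 is true
  destination country ∈ {AU, CN, FR, KR}: FR is in the set → true
  battery watt-hours > 44 Wh: 275 > 44 is true
Combine:
[1.1.1] false OR true = true
[1.1.2] true OR true OR false = true
[1.1.3.1] true AND false AND true = false
[1.1.3] NOT false = true
[1.1] true OR true OR true = true
[1.2.1.1.1] true AND false = false
[1.2.1.1.2] true → false = false
[1.2.1.1] false → false (antecedent false ⇒ implication holds) = true
[1.2.1] NOT true = false
[1.2.2.4.1] true AND true = true
[1.2.2.4] NOT true = false
[1.2.2] true AND true AND true AND false = false
[1.2] false OR false = false
[1] true → false = false
[root] NOT false = true
Overall: true → cleared

Cleared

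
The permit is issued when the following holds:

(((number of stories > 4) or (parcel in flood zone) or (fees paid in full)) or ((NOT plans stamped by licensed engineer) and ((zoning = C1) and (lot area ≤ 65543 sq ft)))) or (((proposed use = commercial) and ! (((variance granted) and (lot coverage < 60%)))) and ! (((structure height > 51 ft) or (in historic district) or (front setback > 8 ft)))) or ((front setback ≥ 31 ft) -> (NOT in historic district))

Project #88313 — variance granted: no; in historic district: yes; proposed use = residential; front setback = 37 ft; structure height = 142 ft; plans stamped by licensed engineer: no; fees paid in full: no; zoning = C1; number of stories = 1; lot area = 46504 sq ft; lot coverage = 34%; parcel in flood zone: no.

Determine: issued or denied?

Issued

Atomic conditions:
  number of stories > 4: 1 > 4 is false
  parcel in flood zone: no → false
  fees paid in full: no → false
  NOT plans stamped by licensed engineer: no → true
  zoning = C1: C1 == C1 is true
  lot area ≤ 65543 sq ft: 46504 ≤ 65543 is true
  proposed use = commercial: residential == commercial is false
  variance granted: no → false
  lot coverage < 60%: 34 < 60 is true
  structure height > 51 ft: 142 > 51 is true
  in historic district: yes → true
  front setback > 8 ft: 37 > 8 is true
  front setback ≥ 31 ft: 37 ≥ 31 is true
  NOT in historic district: yes → false
Combine:
[1.1] false OR false OR false = false
[1.2.2] true AND true = true
[1.2] true AND true = true
[1] false OR true = true
[2.1.2.1] false AND true = false
[2.1.2] NOT false = true
[2.1] false AND true = false
[2.2.1] true OR true OR true = true
[2.2] NOT true = false
[2] false AND false = false
[3] true → false = false
[root] true OR false OR false = true
Overall: true → issued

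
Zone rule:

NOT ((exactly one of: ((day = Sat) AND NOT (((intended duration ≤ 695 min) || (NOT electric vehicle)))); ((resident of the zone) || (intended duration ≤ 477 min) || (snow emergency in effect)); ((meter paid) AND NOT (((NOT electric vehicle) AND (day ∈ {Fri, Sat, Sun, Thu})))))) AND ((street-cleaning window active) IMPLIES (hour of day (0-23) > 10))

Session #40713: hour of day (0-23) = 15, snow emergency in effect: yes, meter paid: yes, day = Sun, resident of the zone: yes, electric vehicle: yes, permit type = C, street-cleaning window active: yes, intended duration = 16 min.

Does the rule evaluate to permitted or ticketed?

Permitted

Atomic conditions:
  day = Sat: Sun == Sat is false
  intended duration ≤ 695 min: 16 ≤ 695 is true
  NOT electric vehicle: yes → false
  resident of the zone: yes → true
  intended duration ≤ 477 min: 16 ≤ 477 is true
  snow emergency in effect: yes → true
  meter paid: yes → true
  day ∈ {Fri, Sat, Sun, Thu}: Sun is in the set → true
  street-cleaning window active: yes → true
  hour of day (0-23) > 10: 15 > 10 is true
Combine:
[1.1.1.2.1] true OR false = true
[1.1.1.2] NOT true = false
[1.1.1] false AND false = false
[1.1.2] true OR true OR true = true
[1.1.3.2.1] false AND true = false
[1.1.3.2] NOT false = true
[1.1.3] true AND true = true
[1.1] exactly-one(false, true, true) = false
[1] NOT false = true
[2] true → true = true
[root] true AND true = true
Overall: true → permitted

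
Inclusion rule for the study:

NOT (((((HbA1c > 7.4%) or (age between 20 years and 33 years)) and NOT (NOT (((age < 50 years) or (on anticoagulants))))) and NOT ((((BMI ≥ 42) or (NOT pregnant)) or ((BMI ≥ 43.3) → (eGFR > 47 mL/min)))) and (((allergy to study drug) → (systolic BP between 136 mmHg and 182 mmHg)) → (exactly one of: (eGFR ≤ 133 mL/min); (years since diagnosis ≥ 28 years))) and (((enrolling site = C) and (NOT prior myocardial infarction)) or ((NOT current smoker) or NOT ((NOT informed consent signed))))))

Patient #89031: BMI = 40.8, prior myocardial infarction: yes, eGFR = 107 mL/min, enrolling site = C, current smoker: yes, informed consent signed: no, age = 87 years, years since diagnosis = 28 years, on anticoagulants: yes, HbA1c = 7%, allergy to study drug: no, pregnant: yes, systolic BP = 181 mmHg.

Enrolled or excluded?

Atomic conditions:
  HbA1c > 7.4%: 7 > 7.4 is false
  age between 20 years and 33 years: 87 in [20, 33] is false
  age < 50 years: 87 < 50 is false
  on anticoagulants: yes → true
  BMI ≥ 42: 40.8 ≥ 42 is false
  NOT pregnant: yes → false
  BMI ≥ 43.3: 40.8 ≥ 43.3 is false
  eGFR > 47 mL/min: 107 > 47 is true
  allergy to study drug: no → false
  systolic BP between 136 mmHg and 182 mmHg: 181 in [136, 182] is true
  eGFR ≤ 133 mL/min: 107 ≤ 133 is true
  years since diagnosis ≥ 28 years: 28 ≥ 28 is true
  enrolling site = C: C == C is true
  NOT prior myocardial infarction: yes → false
  NOT current smoker: yes → false
  NOT informed consent signed: no → true
Combine:
[1.1.1] false OR false = false
[1.1.2.1.1] false OR true = true
[1.1.2.1] NOT true = false
[1.1.2] NOT false = true
[1.1] false AND true = false
[1.2.1.1] false OR false = false
[1.2.1.2] false → true (antecedent false ⇒ implication holds) = true
[1.2.1] false OR true = true
[1.2] NOT true = false
[1.3.1] false → true (antecedent false ⇒ implication holds) = true
[1.3.2] exactly-one(true, true) = false
[1.3] true → false = false
[1.4.1] true AND false = false
[1.4.2.2] NOT true = false
[1.4.2] false OR false = false
[1.4] false OR false = false
[1] false AND false AND false AND false = false
[root] NOT false = true
Overall: true → enrolled

Enrolled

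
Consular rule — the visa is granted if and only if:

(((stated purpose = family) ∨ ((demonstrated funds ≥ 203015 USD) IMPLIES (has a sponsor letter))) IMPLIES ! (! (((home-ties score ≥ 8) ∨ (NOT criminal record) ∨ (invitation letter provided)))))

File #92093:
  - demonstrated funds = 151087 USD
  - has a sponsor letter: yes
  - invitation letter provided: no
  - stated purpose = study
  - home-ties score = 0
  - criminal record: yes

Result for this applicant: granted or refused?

Atomic conditions:
  stated purpose = family: study == family is false
  demonstrated funds ≥ 203015 USD: 151087 ≥ 203015 is false
  has a sponsor letter: yes → true
  home-ties score ≥ 8: 0 ≥ 8 is false
  NOT criminal record: yes → false
  invitation letter provided: no → false
Combine:
[1.2] false → true (antecedent false ⇒ implication holds) = true
[1] false OR true = true
[2.1.1] false OR false OR false = false
[2.1] NOT false = true
[2] NOT true = false
[root] true → false = false
Overall: false → refused

Refused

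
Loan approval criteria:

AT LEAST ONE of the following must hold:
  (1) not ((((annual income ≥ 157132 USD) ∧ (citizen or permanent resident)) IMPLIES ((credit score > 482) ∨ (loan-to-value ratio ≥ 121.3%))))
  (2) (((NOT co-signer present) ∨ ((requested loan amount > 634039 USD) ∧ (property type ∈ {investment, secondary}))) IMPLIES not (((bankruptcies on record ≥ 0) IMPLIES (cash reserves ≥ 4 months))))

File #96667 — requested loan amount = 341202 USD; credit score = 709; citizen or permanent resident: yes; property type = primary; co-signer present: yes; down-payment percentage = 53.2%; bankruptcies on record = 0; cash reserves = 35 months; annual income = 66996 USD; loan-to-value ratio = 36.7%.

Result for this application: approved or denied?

Approved

Atomic conditions:
  annual income ≥ 157132 USD: 66996 ≥ 157132 is false
  citizen or permanent resident: yes → true
  credit score > 482: 709 > 482 is true
  loan-to-value ratio ≥ 121.3%: 36.7 ≥ 121.3 is false
  NOT co-signer present: yes → false
  requested loan amount > 634039 USD: 341202 > 634039 is false
  property type ∈ {investment, secondary}: primary is not in the set → false
  bankruptcies on record ≥ 0: 0 ≥ 0 is true
  cash reserves ≥ 4 months: 35 ≥ 4 is true
Combine:
[1.1.1] false AND true = false
[1.1.2] true OR false = true
[1.1] false → true (antecedent false ⇒ implication holds) = true
[1] NOT true = false
[2.1.2] false AND false = false
[2.1] false OR false = false
[2.2.1] true → true = true
[2.2] NOT true = false
[2] false → false (antecedent false ⇒ implication holds) = true
[root] false OR true = true
Overall: true → approved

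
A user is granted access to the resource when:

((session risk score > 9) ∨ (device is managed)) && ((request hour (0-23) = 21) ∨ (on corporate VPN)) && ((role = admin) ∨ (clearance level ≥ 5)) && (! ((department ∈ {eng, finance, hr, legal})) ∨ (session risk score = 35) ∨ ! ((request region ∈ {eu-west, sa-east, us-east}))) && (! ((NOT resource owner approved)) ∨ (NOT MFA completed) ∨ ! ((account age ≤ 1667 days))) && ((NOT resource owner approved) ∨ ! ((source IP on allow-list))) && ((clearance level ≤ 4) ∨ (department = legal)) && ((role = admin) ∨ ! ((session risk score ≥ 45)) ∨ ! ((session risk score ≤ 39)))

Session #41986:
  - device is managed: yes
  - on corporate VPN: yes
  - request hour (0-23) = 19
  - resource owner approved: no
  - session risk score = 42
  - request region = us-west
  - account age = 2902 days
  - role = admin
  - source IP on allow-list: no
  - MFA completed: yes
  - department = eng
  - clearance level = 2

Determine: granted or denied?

Atomic conditions:
  session risk score > 9: 42 > 9 is true
  device is managed: yes → true
  request hour (0-23) = 21: 19 == 21 is false
  on corporate VPN: yes → true
  role = admin: admin == admin is true
  clearance level ≥ 5: 2 ≥ 5 is false
  department ∈ {eng, finance, hr, legal}: eng is in the set → true
  session risk score = 35: 42 == 35 is false
  request region ∈ {eu-west, sa-east, us-east}: us-west is not in the set → false
  NOT resource owner approved: no → true
  NOT MFA completed: yes → false
  account age ≤ 1667 days: 2902 ≤ 1667 is false
  source IP on allow-list: no → false
  clearance level ≤ 4: 2 ≤ 4 is true
  department = legal: eng == legal is false
  session risk score ≥ 45: 42 ≥ 45 is false
  session risk score ≤ 39: 42 ≤ 39 is false
Combine:
[1] true OR true = true
[2] false OR true = true
[3] true OR false = true
[4.1] NOT true = false
[4.3] NOT false = true
[4] false OR false OR true = true
[5.1] NOT true = false
[5.3] NOT false = true
[5] false OR false OR true = true
[6.2] NOT false = true
[6] true OR true = true
[7] true OR false = true
[8.2] NOT false = true
[8.3] NOT false = true
[8] true OR true OR true = true
[root] true AND true AND true AND true AND true AND true AND true AND true = true
Overall: true → granted

Granted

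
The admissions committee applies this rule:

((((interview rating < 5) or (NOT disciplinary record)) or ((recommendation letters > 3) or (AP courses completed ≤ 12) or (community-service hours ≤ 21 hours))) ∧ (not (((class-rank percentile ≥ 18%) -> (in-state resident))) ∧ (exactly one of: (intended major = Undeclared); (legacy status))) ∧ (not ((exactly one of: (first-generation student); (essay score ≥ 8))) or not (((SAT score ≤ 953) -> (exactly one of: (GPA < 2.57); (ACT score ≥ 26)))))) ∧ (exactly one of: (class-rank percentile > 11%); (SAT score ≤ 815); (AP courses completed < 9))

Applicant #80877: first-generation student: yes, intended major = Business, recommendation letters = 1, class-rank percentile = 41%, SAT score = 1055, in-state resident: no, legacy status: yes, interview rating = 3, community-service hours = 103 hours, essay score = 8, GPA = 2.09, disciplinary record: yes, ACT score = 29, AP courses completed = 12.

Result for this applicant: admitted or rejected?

Atomic conditions:
  interview rating < 5: 3 < 5 is true
  NOT disciplinary record: yes → false
  recommendation letters > 3: 1 > 3 is false
  AP courses completed ≤ 12: 12 ≤ 12 is true
  community-service hours ≤ 21 hours: 103 ≤ 21 is false
  class-rank percentile ≥ 18%: 41 ≥ 18 is true
  in-state resident: no → false
  intended major = Undeclared: Business == Undeclared is false
  legacy status: yes → true
  first-generation student: yes → true
  essay score ≥ 8: 8 ≥ 8 is true
  SAT score ≤ 953: 1055 ≤ 953 is false
  GPA < 2.57: 2.09 < 2.57 is true
  ACT score ≥ 26: 29 ≥ 26 is true
  class-rank percentile > 11%: 41 > 11 is true
  SAT score ≤ 815: 1055 ≤ 815 is false
  AP courses completed < 9: 12 < 9 is false
Combine:
[1.1.1] true OR false = true
[1.1.2] false OR true OR false = true
[1.1] true OR true = true
[1.2.1.1] true → false = false
[1.2.1] NOT false = true
[1.2.2] exactly-one(false, true) = true
[1.2] true AND true = true
[1.3.1.1] exactly-one(true, true) = false
[1.3.1] NOT false = true
[1.3.2.1.2] exactly-one(true, true) = false
[1.3.2.1] false → false (antecedent false ⇒ implication holds) = true
[1.3.2] NOT true = false
[1.3] true OR false = true
[1] true AND true AND true = true
[2] exactly-one(true, false, false) = true
[root] true AND true = true
Overall: true → admitted

Admitted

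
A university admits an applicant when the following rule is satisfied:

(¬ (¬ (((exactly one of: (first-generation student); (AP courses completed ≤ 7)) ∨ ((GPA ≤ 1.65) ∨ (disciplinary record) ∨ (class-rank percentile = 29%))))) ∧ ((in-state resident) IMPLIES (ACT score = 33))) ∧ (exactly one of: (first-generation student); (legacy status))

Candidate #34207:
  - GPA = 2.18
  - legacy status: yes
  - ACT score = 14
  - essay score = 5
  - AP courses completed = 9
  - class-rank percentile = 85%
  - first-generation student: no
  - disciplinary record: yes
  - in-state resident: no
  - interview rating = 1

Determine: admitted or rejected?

Admitted

Atomic conditions:
  first-generation student: no → false
  AP courses completed ≤ 7: 9 ≤ 7 is false
  GPA ≤ 1.65: 2.18 ≤ 1.65 is false
  disciplinary record: yes → true
  class-rank percentile = 29%: 85 == 29 is false
  in-state resident: no → false
  ACT score = 33: 14 == 33 is false
  legacy status: yes → true
Combine:
[1.1.1.1.1] exactly-one(false, false) = false
[1.1.1.1.2] false OR true OR false = true
[1.1.1.1] false OR true = true
[1.1.1] NOT true = false
[1.1] NOT false = true
[1.2] false → false (antecedent false ⇒ implication holds) = true
[1] true AND true = true
[2] exactly-one(false, true) = true
[root] true AND true = true
Overall: true → admitted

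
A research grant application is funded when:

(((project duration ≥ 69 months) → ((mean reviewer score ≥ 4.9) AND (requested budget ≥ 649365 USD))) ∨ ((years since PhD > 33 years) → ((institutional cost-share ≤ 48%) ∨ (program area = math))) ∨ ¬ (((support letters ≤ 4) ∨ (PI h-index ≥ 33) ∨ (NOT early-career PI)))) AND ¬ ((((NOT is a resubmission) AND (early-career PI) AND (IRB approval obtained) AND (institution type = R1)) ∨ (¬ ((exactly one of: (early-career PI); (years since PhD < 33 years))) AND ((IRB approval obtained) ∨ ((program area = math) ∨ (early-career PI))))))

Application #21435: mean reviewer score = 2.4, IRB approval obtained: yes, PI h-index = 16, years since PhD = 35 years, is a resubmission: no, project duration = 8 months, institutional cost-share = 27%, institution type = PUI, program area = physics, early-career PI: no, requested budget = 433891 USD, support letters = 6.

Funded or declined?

Declined

Atomic conditions:
  project duration ≥ 69 months: 8 ≥ 69 is false
  mean reviewer score ≥ 4.9: 2.4 ≥ 4.9 is false
  requested budget ≥ 649365 USD: 433891 ≥ 649365 is false
  years since PhD > 33 years: 35 > 33 is true
  institutional cost-share ≤ 48%: 27 ≤ 48 is true
  program area = math: physics == math is false
  support letters ≤ 4: 6 ≤ 4 is false
  PI h-index ≥ 33: 16 ≥ 33 is false
  NOT early-career PI: no → true
  NOT is a resubmission: no → true
  early-career PI: no → false
  IRB approval obtained: yes → true
  institution type = R1: PUI == R1 is false
  years since PhD < 33 years: 35 < 33 is false
Combine:
[1.1.2] false AND false = false
[1.1] false → false (antecedent false ⇒ implication holds) = true
[1.2.2] true OR false = true
[1.2] true → true = true
[1.3.1] false OR false OR true = true
[1.3] NOT true = false
[1] true OR true OR false = true
[2.1.1] true AND false AND true AND false = false
[2.1.2.1.1] exactly-one(false, false) = false
[2.1.2.1] NOT false = true
[2.1.2.2.2] false OR false = false
[2.1.2.2] true OR false = true
[2.1.2] true AND true = true
[2.1] false OR true = true
[2] NOT true = false
[root] true AND false = false
Overall: false → declined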